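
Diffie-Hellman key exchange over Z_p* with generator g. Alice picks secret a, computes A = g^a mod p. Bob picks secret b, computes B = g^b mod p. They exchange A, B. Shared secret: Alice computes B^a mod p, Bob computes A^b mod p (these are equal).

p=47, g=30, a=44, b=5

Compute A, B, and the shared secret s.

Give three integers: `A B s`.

A = 30^44 mod 47  (bits of 44 = 101100)
  bit 0 = 1: r = r^2 * 30 mod 47 = 1^2 * 30 = 1*30 = 30
  bit 1 = 0: r = r^2 mod 47 = 30^2 = 7
  bit 2 = 1: r = r^2 * 30 mod 47 = 7^2 * 30 = 2*30 = 13
  bit 3 = 1: r = r^2 * 30 mod 47 = 13^2 * 30 = 28*30 = 41
  bit 4 = 0: r = r^2 mod 47 = 41^2 = 36
  bit 5 = 0: r = r^2 mod 47 = 36^2 = 27
  -> A = 27
B = 30^5 mod 47  (bits of 5 = 101)
  bit 0 = 1: r = r^2 * 30 mod 47 = 1^2 * 30 = 1*30 = 30
  bit 1 = 0: r = r^2 mod 47 = 30^2 = 7
  bit 2 = 1: r = r^2 * 30 mod 47 = 7^2 * 30 = 2*30 = 13
  -> B = 13
s = B^a = 13^44 mod 47  (bits of 44 = 101100)
  bit 0 = 1: r = r^2 * 13 mod 47 = 1^2 * 13 = 1*13 = 13
  bit 1 = 0: r = r^2 mod 47 = 13^2 = 28
  bit 2 = 1: r = r^2 * 13 mod 47 = 28^2 * 13 = 32*13 = 40
  bit 3 = 1: r = r^2 * 13 mod 47 = 40^2 * 13 = 2*13 = 26
  bit 4 = 0: r = r^2 mod 47 = 26^2 = 18
  bit 5 = 0: r = r^2 mod 47 = 18^2 = 42
  -> s = B^a = 42

Answer: 27 13 42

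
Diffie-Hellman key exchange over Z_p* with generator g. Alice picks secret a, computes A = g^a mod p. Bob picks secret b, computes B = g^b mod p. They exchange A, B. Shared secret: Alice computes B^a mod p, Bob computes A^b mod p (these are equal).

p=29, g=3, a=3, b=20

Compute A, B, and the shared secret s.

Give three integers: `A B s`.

Answer: 27 25 23

Derivation:
A = 3^3 mod 29  (bits of 3 = 11)
  bit 0 = 1: r = r^2 * 3 mod 29 = 1^2 * 3 = 1*3 = 3
  bit 1 = 1: r = r^2 * 3 mod 29 = 3^2 * 3 = 9*3 = 27
  -> A = 27
B = 3^20 mod 29  (bits of 20 = 10100)
  bit 0 = 1: r = r^2 * 3 mod 29 = 1^2 * 3 = 1*3 = 3
  bit 1 = 0: r = r^2 mod 29 = 3^2 = 9
  bit 2 = 1: r = r^2 * 3 mod 29 = 9^2 * 3 = 23*3 = 11
  bit 3 = 0: r = r^2 mod 29 = 11^2 = 5
  bit 4 = 0: r = r^2 mod 29 = 5^2 = 25
  -> B = 25
s = B^a = 25^3 mod 29  (bits of 3 = 11)
  bit 0 = 1: r = r^2 * 25 mod 29 = 1^2 * 25 = 1*25 = 25
  bit 1 = 1: r = r^2 * 25 mod 29 = 25^2 * 25 = 16*25 = 23
  -> s = B^a = 23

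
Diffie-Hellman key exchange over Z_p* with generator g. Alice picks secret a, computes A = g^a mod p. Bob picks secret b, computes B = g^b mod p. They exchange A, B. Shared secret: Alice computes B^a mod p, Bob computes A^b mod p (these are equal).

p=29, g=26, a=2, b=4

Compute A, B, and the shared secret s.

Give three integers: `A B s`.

A = 26^2 mod 29  (bits of 2 = 10)
  bit 0 = 1: r = r^2 * 26 mod 29 = 1^2 * 26 = 1*26 = 26
  bit 1 = 0: r = r^2 mod 29 = 26^2 = 9
  -> A = 9
B = 26^4 mod 29  (bits of 4 = 100)
  bit 0 = 1: r = r^2 * 26 mod 29 = 1^2 * 26 = 1*26 = 26
  bit 1 = 0: r = r^2 mod 29 = 26^2 = 9
  bit 2 = 0: r = r^2 mod 29 = 9^2 = 23
  -> B = 23
s = B^a = 23^2 mod 29  (bits of 2 = 10)
  bit 0 = 1: r = r^2 * 23 mod 29 = 1^2 * 23 = 1*23 = 23
  bit 1 = 0: r = r^2 mod 29 = 23^2 = 7
  -> s = B^a = 7

Answer: 9 23 7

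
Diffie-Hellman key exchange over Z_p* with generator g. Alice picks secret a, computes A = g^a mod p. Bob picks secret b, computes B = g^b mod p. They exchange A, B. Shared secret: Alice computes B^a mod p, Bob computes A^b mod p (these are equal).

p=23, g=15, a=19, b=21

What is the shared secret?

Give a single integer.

A = 15^19 mod 23  (bits of 19 = 10011)
  bit 0 = 1: r = r^2 * 15 mod 23 = 1^2 * 15 = 1*15 = 15
  bit 1 = 0: r = r^2 mod 23 = 15^2 = 18
  bit 2 = 0: r = r^2 mod 23 = 18^2 = 2
  bit 3 = 1: r = r^2 * 15 mod 23 = 2^2 * 15 = 4*15 = 14
  bit 4 = 1: r = r^2 * 15 mod 23 = 14^2 * 15 = 12*15 = 19
  -> A = 19
B = 15^21 mod 23  (bits of 21 = 10101)
  bit 0 = 1: r = r^2 * 15 mod 23 = 1^2 * 15 = 1*15 = 15
  bit 1 = 0: r = r^2 mod 23 = 15^2 = 18
  bit 2 = 1: r = r^2 * 15 mod 23 = 18^2 * 15 = 2*15 = 7
  bit 3 = 0: r = r^2 mod 23 = 7^2 = 3
  bit 4 = 1: r = r^2 * 15 mod 23 = 3^2 * 15 = 9*15 = 20
  -> B = 20
s = B^a = 20^19 mod 23  (bits of 19 = 10011)
  bit 0 = 1: r = r^2 * 20 mod 23 = 1^2 * 20 = 1*20 = 20
  bit 1 = 0: r = r^2 mod 23 = 20^2 = 9
  bit 2 = 0: r = r^2 mod 23 = 9^2 = 12
  bit 3 = 1: r = r^2 * 20 mod 23 = 12^2 * 20 = 6*20 = 5
  bit 4 = 1: r = r^2 * 20 mod 23 = 5^2 * 20 = 2*20 = 17
  -> s = B^a = 17

Answer: 17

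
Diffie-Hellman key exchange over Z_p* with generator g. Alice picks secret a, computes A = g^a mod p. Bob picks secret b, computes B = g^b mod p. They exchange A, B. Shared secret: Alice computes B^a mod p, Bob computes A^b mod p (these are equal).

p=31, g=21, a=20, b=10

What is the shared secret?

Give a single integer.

A = 21^20 mod 31  (bits of 20 = 10100)
  bit 0 = 1: r = r^2 * 21 mod 31 = 1^2 * 21 = 1*21 = 21
  bit 1 = 0: r = r^2 mod 31 = 21^2 = 7
  bit 2 = 1: r = r^2 * 21 mod 31 = 7^2 * 21 = 18*21 = 6
  bit 3 = 0: r = r^2 mod 31 = 6^2 = 5
  bit 4 = 0: r = r^2 mod 31 = 5^2 = 25
  -> A = 25
B = 21^10 mod 31  (bits of 10 = 1010)
  bit 0 = 1: r = r^2 * 21 mod 31 = 1^2 * 21 = 1*21 = 21
  bit 1 = 0: r = r^2 mod 31 = 21^2 = 7
  bit 2 = 1: r = r^2 * 21 mod 31 = 7^2 * 21 = 18*21 = 6
  bit 3 = 0: r = r^2 mod 31 = 6^2 = 5
  -> B = 5
s = B^a = 5^20 mod 31  (bits of 20 = 10100)
  bit 0 = 1: r = r^2 * 5 mod 31 = 1^2 * 5 = 1*5 = 5
  bit 1 = 0: r = r^2 mod 31 = 5^2 = 25
  bit 2 = 1: r = r^2 * 5 mod 31 = 25^2 * 5 = 5*5 = 25
  bit 3 = 0: r = r^2 mod 31 = 25^2 = 5
  bit 4 = 0: r = r^2 mod 31 = 5^2 = 25
  -> s = B^a = 25

Answer: 25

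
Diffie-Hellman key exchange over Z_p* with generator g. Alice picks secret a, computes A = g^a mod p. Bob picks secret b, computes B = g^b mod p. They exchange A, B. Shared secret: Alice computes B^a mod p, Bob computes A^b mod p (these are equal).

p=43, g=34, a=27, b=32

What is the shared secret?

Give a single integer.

A = 34^27 mod 43  (bits of 27 = 11011)
  bit 0 = 1: r = r^2 * 34 mod 43 = 1^2 * 34 = 1*34 = 34
  bit 1 = 1: r = r^2 * 34 mod 43 = 34^2 * 34 = 38*34 = 2
  bit 2 = 0: r = r^2 mod 43 = 2^2 = 4
  bit 3 = 1: r = r^2 * 34 mod 43 = 4^2 * 34 = 16*34 = 28
  bit 4 = 1: r = r^2 * 34 mod 43 = 28^2 * 34 = 10*34 = 39
  -> A = 39
B = 34^32 mod 43  (bits of 32 = 100000)
  bit 0 = 1: r = r^2 * 34 mod 43 = 1^2 * 34 = 1*34 = 34
  bit 1 = 0: r = r^2 mod 43 = 34^2 = 38
  bit 2 = 0: r = r^2 mod 43 = 38^2 = 25
  bit 3 = 0: r = r^2 mod 43 = 25^2 = 23
  bit 4 = 0: r = r^2 mod 43 = 23^2 = 13
  bit 5 = 0: r = r^2 mod 43 = 13^2 = 40
  -> B = 40
s = B^a = 40^27 mod 43  (bits of 27 = 11011)
  bit 0 = 1: r = r^2 * 40 mod 43 = 1^2 * 40 = 1*40 = 40
  bit 1 = 1: r = r^2 * 40 mod 43 = 40^2 * 40 = 9*40 = 16
  bit 2 = 0: r = r^2 mod 43 = 16^2 = 41
  bit 3 = 1: r = r^2 * 40 mod 43 = 41^2 * 40 = 4*40 = 31
  bit 4 = 1: r = r^2 * 40 mod 43 = 31^2 * 40 = 15*40 = 41
  -> s = B^a = 41

Answer: 41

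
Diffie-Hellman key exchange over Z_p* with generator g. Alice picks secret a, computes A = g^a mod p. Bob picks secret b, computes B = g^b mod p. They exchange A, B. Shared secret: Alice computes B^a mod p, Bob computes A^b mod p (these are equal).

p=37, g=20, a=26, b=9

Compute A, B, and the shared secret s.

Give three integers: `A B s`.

Answer: 4 31 36

Derivation:
A = 20^26 mod 37  (bits of 26 = 11010)
  bit 0 = 1: r = r^2 * 20 mod 37 = 1^2 * 20 = 1*20 = 20
  bit 1 = 1: r = r^2 * 20 mod 37 = 20^2 * 20 = 30*20 = 8
  bit 2 = 0: r = r^2 mod 37 = 8^2 = 27
  bit 3 = 1: r = r^2 * 20 mod 37 = 27^2 * 20 = 26*20 = 2
  bit 4 = 0: r = r^2 mod 37 = 2^2 = 4
  -> A = 4
B = 20^9 mod 37  (bits of 9 = 1001)
  bit 0 = 1: r = r^2 * 20 mod 37 = 1^2 * 20 = 1*20 = 20
  bit 1 = 0: r = r^2 mod 37 = 20^2 = 30
  bit 2 = 0: r = r^2 mod 37 = 30^2 = 12
  bit 3 = 1: r = r^2 * 20 mod 37 = 12^2 * 20 = 33*20 = 31
  -> B = 31
s = B^a = 31^26 mod 37  (bits of 26 = 11010)
  bit 0 = 1: r = r^2 * 31 mod 37 = 1^2 * 31 = 1*31 = 31
  bit 1 = 1: r = r^2 * 31 mod 37 = 31^2 * 31 = 36*31 = 6
  bit 2 = 0: r = r^2 mod 37 = 6^2 = 36
  bit 3 = 1: r = r^2 * 31 mod 37 = 36^2 * 31 = 1*31 = 31
  bit 4 = 0: r = r^2 mod 37 = 31^2 = 36
  -> s = B^a = 36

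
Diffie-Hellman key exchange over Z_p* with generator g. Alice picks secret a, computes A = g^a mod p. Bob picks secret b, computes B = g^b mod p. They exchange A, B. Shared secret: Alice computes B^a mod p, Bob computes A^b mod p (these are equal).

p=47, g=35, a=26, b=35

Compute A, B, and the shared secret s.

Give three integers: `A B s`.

Answer: 36 23 6

Derivation:
A = 35^26 mod 47  (bits of 26 = 11010)
  bit 0 = 1: r = r^2 * 35 mod 47 = 1^2 * 35 = 1*35 = 35
  bit 1 = 1: r = r^2 * 35 mod 47 = 35^2 * 35 = 3*35 = 11
  bit 2 = 0: r = r^2 mod 47 = 11^2 = 27
  bit 3 = 1: r = r^2 * 35 mod 47 = 27^2 * 35 = 24*35 = 41
  bit 4 = 0: r = r^2 mod 47 = 41^2 = 36
  -> A = 36
B = 35^35 mod 47  (bits of 35 = 100011)
  bit 0 = 1: r = r^2 * 35 mod 47 = 1^2 * 35 = 1*35 = 35
  bit 1 = 0: r = r^2 mod 47 = 35^2 = 3
  bit 2 = 0: r = r^2 mod 47 = 3^2 = 9
  bit 3 = 0: r = r^2 mod 47 = 9^2 = 34
  bit 4 = 1: r = r^2 * 35 mod 47 = 34^2 * 35 = 28*35 = 40
  bit 5 = 1: r = r^2 * 35 mod 47 = 40^2 * 35 = 2*35 = 23
  -> B = 23
s = B^a = 23^26 mod 47  (bits of 26 = 11010)
  bit 0 = 1: r = r^2 * 23 mod 47 = 1^2 * 23 = 1*23 = 23
  bit 1 = 1: r = r^2 * 23 mod 47 = 23^2 * 23 = 12*23 = 41
  bit 2 = 0: r = r^2 mod 47 = 41^2 = 36
  bit 3 = 1: r = r^2 * 23 mod 47 = 36^2 * 23 = 27*23 = 10
  bit 4 = 0: r = r^2 mod 47 = 10^2 = 6
  -> s = B^a = 6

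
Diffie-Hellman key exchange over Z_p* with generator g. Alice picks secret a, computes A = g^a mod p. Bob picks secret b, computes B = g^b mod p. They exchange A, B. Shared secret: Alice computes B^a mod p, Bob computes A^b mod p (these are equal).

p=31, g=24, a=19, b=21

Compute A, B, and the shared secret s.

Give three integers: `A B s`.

A = 24^19 mod 31  (bits of 19 = 10011)
  bit 0 = 1: r = r^2 * 24 mod 31 = 1^2 * 24 = 1*24 = 24
  bit 1 = 0: r = r^2 mod 31 = 24^2 = 18
  bit 2 = 0: r = r^2 mod 31 = 18^2 = 14
  bit 3 = 1: r = r^2 * 24 mod 31 = 14^2 * 24 = 10*24 = 23
  bit 4 = 1: r = r^2 * 24 mod 31 = 23^2 * 24 = 2*24 = 17
  -> A = 17
B = 24^21 mod 31  (bits of 21 = 10101)
  bit 0 = 1: r = r^2 * 24 mod 31 = 1^2 * 24 = 1*24 = 24
  bit 1 = 0: r = r^2 mod 31 = 24^2 = 18
  bit 2 = 1: r = r^2 * 24 mod 31 = 18^2 * 24 = 14*24 = 26
  bit 3 = 0: r = r^2 mod 31 = 26^2 = 25
  bit 4 = 1: r = r^2 * 24 mod 31 = 25^2 * 24 = 5*24 = 27
  -> B = 27
s = B^a = 27^19 mod 31  (bits of 19 = 10011)
  bit 0 = 1: r = r^2 * 27 mod 31 = 1^2 * 27 = 1*27 = 27
  bit 1 = 0: r = r^2 mod 31 = 27^2 = 16
  bit 2 = 0: r = r^2 mod 31 = 16^2 = 8
  bit 3 = 1: r = r^2 * 27 mod 31 = 8^2 * 27 = 2*27 = 23
  bit 4 = 1: r = r^2 * 27 mod 31 = 23^2 * 27 = 2*27 = 23
  -> s = B^a = 23

Answer: 17 27 23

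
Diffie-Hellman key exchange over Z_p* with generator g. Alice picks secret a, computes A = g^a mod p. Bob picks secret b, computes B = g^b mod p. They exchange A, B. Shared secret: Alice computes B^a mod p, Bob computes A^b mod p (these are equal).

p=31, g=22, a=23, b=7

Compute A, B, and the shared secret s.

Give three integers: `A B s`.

A = 22^23 mod 31  (bits of 23 = 10111)
  bit 0 = 1: r = r^2 * 22 mod 31 = 1^2 * 22 = 1*22 = 22
  bit 1 = 0: r = r^2 mod 31 = 22^2 = 19
  bit 2 = 1: r = r^2 * 22 mod 31 = 19^2 * 22 = 20*22 = 6
  bit 3 = 1: r = r^2 * 22 mod 31 = 6^2 * 22 = 5*22 = 17
  bit 4 = 1: r = r^2 * 22 mod 31 = 17^2 * 22 = 10*22 = 3
  -> A = 3
B = 22^7 mod 31  (bits of 7 = 111)
  bit 0 = 1: r = r^2 * 22 mod 31 = 1^2 * 22 = 1*22 = 22
  bit 1 = 1: r = r^2 * 22 mod 31 = 22^2 * 22 = 19*22 = 15
  bit 2 = 1: r = r^2 * 22 mod 31 = 15^2 * 22 = 8*22 = 21
  -> B = 21
s = B^a = 21^23 mod 31  (bits of 23 = 10111)
  bit 0 = 1: r = r^2 * 21 mod 31 = 1^2 * 21 = 1*21 = 21
  bit 1 = 0: r = r^2 mod 31 = 21^2 = 7
  bit 2 = 1: r = r^2 * 21 mod 31 = 7^2 * 21 = 18*21 = 6
  bit 3 = 1: r = r^2 * 21 mod 31 = 6^2 * 21 = 5*21 = 12
  bit 4 = 1: r = r^2 * 21 mod 31 = 12^2 * 21 = 20*21 = 17
  -> s = B^a = 17

Answer: 3 21 17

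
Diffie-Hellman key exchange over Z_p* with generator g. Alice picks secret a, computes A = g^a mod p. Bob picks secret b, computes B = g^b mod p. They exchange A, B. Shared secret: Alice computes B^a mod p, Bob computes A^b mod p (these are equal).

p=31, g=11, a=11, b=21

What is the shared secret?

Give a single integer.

A = 11^11 mod 31  (bits of 11 = 1011)
  bit 0 = 1: r = r^2 * 11 mod 31 = 1^2 * 11 = 1*11 = 11
  bit 1 = 0: r = r^2 mod 31 = 11^2 = 28
  bit 2 = 1: r = r^2 * 11 mod 31 = 28^2 * 11 = 9*11 = 6
  bit 3 = 1: r = r^2 * 11 mod 31 = 6^2 * 11 = 5*11 = 24
  -> A = 24
B = 11^21 mod 31  (bits of 21 = 10101)
  bit 0 = 1: r = r^2 * 11 mod 31 = 1^2 * 11 = 1*11 = 11
  bit 1 = 0: r = r^2 mod 31 = 11^2 = 28
  bit 2 = 1: r = r^2 * 11 mod 31 = 28^2 * 11 = 9*11 = 6
  bit 3 = 0: r = r^2 mod 31 = 6^2 = 5
  bit 4 = 1: r = r^2 * 11 mod 31 = 5^2 * 11 = 25*11 = 27
  -> B = 27
s = B^a = 27^11 mod 31  (bits of 11 = 1011)
  bit 0 = 1: r = r^2 * 27 mod 31 = 1^2 * 27 = 1*27 = 27
  bit 1 = 0: r = r^2 mod 31 = 27^2 = 16
  bit 2 = 1: r = r^2 * 27 mod 31 = 16^2 * 27 = 8*27 = 30
  bit 3 = 1: r = r^2 * 27 mod 31 = 30^2 * 27 = 1*27 = 27
  -> s = B^a = 27

Answer: 27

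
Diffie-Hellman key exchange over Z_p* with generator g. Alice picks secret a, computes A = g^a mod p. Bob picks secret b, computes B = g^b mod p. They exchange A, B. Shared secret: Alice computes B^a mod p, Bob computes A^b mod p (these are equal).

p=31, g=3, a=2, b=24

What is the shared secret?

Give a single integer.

Answer: 4

Derivation:
A = 3^2 mod 31  (bits of 2 = 10)
  bit 0 = 1: r = r^2 * 3 mod 31 = 1^2 * 3 = 1*3 = 3
  bit 1 = 0: r = r^2 mod 31 = 3^2 = 9
  -> A = 9
B = 3^24 mod 31  (bits of 24 = 11000)
  bit 0 = 1: r = r^2 * 3 mod 31 = 1^2 * 3 = 1*3 = 3
  bit 1 = 1: r = r^2 * 3 mod 31 = 3^2 * 3 = 9*3 = 27
  bit 2 = 0: r = r^2 mod 31 = 27^2 = 16
  bit 3 = 0: r = r^2 mod 31 = 16^2 = 8
  bit 4 = 0: r = r^2 mod 31 = 8^2 = 2
  -> B = 2
s = B^a = 2^2 mod 31  (bits of 2 = 10)
  bit 0 = 1: r = r^2 * 2 mod 31 = 1^2 * 2 = 1*2 = 2
  bit 1 = 0: r = r^2 mod 31 = 2^2 = 4
  -> s = B^a = 4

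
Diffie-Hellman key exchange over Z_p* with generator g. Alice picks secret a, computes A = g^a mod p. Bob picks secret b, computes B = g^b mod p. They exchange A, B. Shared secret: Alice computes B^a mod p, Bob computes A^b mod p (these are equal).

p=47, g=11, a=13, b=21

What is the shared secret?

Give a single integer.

Answer: 22

Derivation:
A = 11^13 mod 47  (bits of 13 = 1101)
  bit 0 = 1: r = r^2 * 11 mod 47 = 1^2 * 11 = 1*11 = 11
  bit 1 = 1: r = r^2 * 11 mod 47 = 11^2 * 11 = 27*11 = 15
  bit 2 = 0: r = r^2 mod 47 = 15^2 = 37
  bit 3 = 1: r = r^2 * 11 mod 47 = 37^2 * 11 = 6*11 = 19
  -> A = 19
B = 11^21 mod 47  (bits of 21 = 10101)
  bit 0 = 1: r = r^2 * 11 mod 47 = 1^2 * 11 = 1*11 = 11
  bit 1 = 0: r = r^2 mod 47 = 11^2 = 27
  bit 2 = 1: r = r^2 * 11 mod 47 = 27^2 * 11 = 24*11 = 29
  bit 3 = 0: r = r^2 mod 47 = 29^2 = 42
  bit 4 = 1: r = r^2 * 11 mod 47 = 42^2 * 11 = 25*11 = 40
  -> B = 40
s = B^a = 40^13 mod 47  (bits of 13 = 1101)
  bit 0 = 1: r = r^2 * 40 mod 47 = 1^2 * 40 = 1*40 = 40
  bit 1 = 1: r = r^2 * 40 mod 47 = 40^2 * 40 = 2*40 = 33
  bit 2 = 0: r = r^2 mod 47 = 33^2 = 8
  bit 3 = 1: r = r^2 * 40 mod 47 = 8^2 * 40 = 17*40 = 22
  -> s = B^a = 22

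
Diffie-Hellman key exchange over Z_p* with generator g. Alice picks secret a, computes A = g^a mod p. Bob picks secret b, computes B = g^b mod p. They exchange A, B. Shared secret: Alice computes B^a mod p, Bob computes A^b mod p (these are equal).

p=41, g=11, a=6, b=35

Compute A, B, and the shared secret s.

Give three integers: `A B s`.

A = 11^6 mod 41  (bits of 6 = 110)
  bit 0 = 1: r = r^2 * 11 mod 41 = 1^2 * 11 = 1*11 = 11
  bit 1 = 1: r = r^2 * 11 mod 41 = 11^2 * 11 = 39*11 = 19
  bit 2 = 0: r = r^2 mod 41 = 19^2 = 33
  -> A = 33
B = 11^35 mod 41  (bits of 35 = 100011)
  bit 0 = 1: r = r^2 * 11 mod 41 = 1^2 * 11 = 1*11 = 11
  bit 1 = 0: r = r^2 mod 41 = 11^2 = 39
  bit 2 = 0: r = r^2 mod 41 = 39^2 = 4
  bit 3 = 0: r = r^2 mod 41 = 4^2 = 16
  bit 4 = 1: r = r^2 * 11 mod 41 = 16^2 * 11 = 10*11 = 28
  bit 5 = 1: r = r^2 * 11 mod 41 = 28^2 * 11 = 5*11 = 14
  -> B = 14
s = B^a = 14^6 mod 41  (bits of 6 = 110)
  bit 0 = 1: r = r^2 * 14 mod 41 = 1^2 * 14 = 1*14 = 14
  bit 1 = 1: r = r^2 * 14 mod 41 = 14^2 * 14 = 32*14 = 38
  bit 2 = 0: r = r^2 mod 41 = 38^2 = 9
  -> s = B^a = 9

Answer: 33 14 9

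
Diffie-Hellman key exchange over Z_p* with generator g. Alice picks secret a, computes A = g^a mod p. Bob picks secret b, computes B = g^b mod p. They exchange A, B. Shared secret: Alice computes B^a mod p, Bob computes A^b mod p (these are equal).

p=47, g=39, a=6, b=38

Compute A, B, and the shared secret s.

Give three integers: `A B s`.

A = 39^6 mod 47  (bits of 6 = 110)
  bit 0 = 1: r = r^2 * 39 mod 47 = 1^2 * 39 = 1*39 = 39
  bit 1 = 1: r = r^2 * 39 mod 47 = 39^2 * 39 = 17*39 = 5
  bit 2 = 0: r = r^2 mod 47 = 5^2 = 25
  -> A = 25
B = 39^38 mod 47  (bits of 38 = 100110)
  bit 0 = 1: r = r^2 * 39 mod 47 = 1^2 * 39 = 1*39 = 39
  bit 1 = 0: r = r^2 mod 47 = 39^2 = 17
  bit 2 = 0: r = r^2 mod 47 = 17^2 = 7
  bit 3 = 1: r = r^2 * 39 mod 47 = 7^2 * 39 = 2*39 = 31
  bit 4 = 1: r = r^2 * 39 mod 47 = 31^2 * 39 = 21*39 = 20
  bit 5 = 0: r = r^2 mod 47 = 20^2 = 24
  -> B = 24
s = B^a = 24^6 mod 47  (bits of 6 = 110)
  bit 0 = 1: r = r^2 * 24 mod 47 = 1^2 * 24 = 1*24 = 24
  bit 1 = 1: r = r^2 * 24 mod 47 = 24^2 * 24 = 12*24 = 6
  bit 2 = 0: r = r^2 mod 47 = 6^2 = 36
  -> s = B^a = 36

Answer: 25 24 36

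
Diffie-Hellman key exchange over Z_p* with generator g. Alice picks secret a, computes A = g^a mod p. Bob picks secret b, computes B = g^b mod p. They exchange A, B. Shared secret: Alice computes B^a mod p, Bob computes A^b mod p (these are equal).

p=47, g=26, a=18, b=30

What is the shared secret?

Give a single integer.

A = 26^18 mod 47  (bits of 18 = 10010)
  bit 0 = 1: r = r^2 * 26 mod 47 = 1^2 * 26 = 1*26 = 26
  bit 1 = 0: r = r^2 mod 47 = 26^2 = 18
  bit 2 = 0: r = r^2 mod 47 = 18^2 = 42
  bit 3 = 1: r = r^2 * 26 mod 47 = 42^2 * 26 = 25*26 = 39
  bit 4 = 0: r = r^2 mod 47 = 39^2 = 17
  -> A = 17
B = 26^30 mod 47  (bits of 30 = 11110)
  bit 0 = 1: r = r^2 * 26 mod 47 = 1^2 * 26 = 1*26 = 26
  bit 1 = 1: r = r^2 * 26 mod 47 = 26^2 * 26 = 18*26 = 45
  bit 2 = 1: r = r^2 * 26 mod 47 = 45^2 * 26 = 4*26 = 10
  bit 3 = 1: r = r^2 * 26 mod 47 = 10^2 * 26 = 6*26 = 15
  bit 4 = 0: r = r^2 mod 47 = 15^2 = 37
  -> B = 37
s = B^a = 37^18 mod 47  (bits of 18 = 10010)
  bit 0 = 1: r = r^2 * 37 mod 47 = 1^2 * 37 = 1*37 = 37
  bit 1 = 0: r = r^2 mod 47 = 37^2 = 6
  bit 2 = 0: r = r^2 mod 47 = 6^2 = 36
  bit 3 = 1: r = r^2 * 37 mod 47 = 36^2 * 37 = 27*37 = 12
  bit 4 = 0: r = r^2 mod 47 = 12^2 = 3
  -> s = B^a = 3

Answer: 3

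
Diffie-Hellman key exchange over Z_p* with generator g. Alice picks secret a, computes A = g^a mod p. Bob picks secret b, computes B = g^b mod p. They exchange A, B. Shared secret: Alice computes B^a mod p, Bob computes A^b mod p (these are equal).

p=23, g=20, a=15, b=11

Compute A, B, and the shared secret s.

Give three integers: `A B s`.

Answer: 11 22 22

Derivation:
A = 20^15 mod 23  (bits of 15 = 1111)
  bit 0 = 1: r = r^2 * 20 mod 23 = 1^2 * 20 = 1*20 = 20
  bit 1 = 1: r = r^2 * 20 mod 23 = 20^2 * 20 = 9*20 = 19
  bit 2 = 1: r = r^2 * 20 mod 23 = 19^2 * 20 = 16*20 = 21
  bit 3 = 1: r = r^2 * 20 mod 23 = 21^2 * 20 = 4*20 = 11
  -> A = 11
B = 20^11 mod 23  (bits of 11 = 1011)
  bit 0 = 1: r = r^2 * 20 mod 23 = 1^2 * 20 = 1*20 = 20
  bit 1 = 0: r = r^2 mod 23 = 20^2 = 9
  bit 2 = 1: r = r^2 * 20 mod 23 = 9^2 * 20 = 12*20 = 10
  bit 3 = 1: r = r^2 * 20 mod 23 = 10^2 * 20 = 8*20 = 22
  -> B = 22
s = B^a = 22^15 mod 23  (bits of 15 = 1111)
  bit 0 = 1: r = r^2 * 22 mod 23 = 1^2 * 22 = 1*22 = 22
  bit 1 = 1: r = r^2 * 22 mod 23 = 22^2 * 22 = 1*22 = 22
  bit 2 = 1: r = r^2 * 22 mod 23 = 22^2 * 22 = 1*22 = 22
  bit 3 = 1: r = r^2 * 22 mod 23 = 22^2 * 22 = 1*22 = 22
  -> s = B^a = 22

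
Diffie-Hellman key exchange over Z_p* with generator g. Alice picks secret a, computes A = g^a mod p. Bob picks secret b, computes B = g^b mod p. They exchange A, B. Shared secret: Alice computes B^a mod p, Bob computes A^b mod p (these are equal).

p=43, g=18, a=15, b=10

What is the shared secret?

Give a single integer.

Answer: 16

Derivation:
A = 18^15 mod 43  (bits of 15 = 1111)
  bit 0 = 1: r = r^2 * 18 mod 43 = 1^2 * 18 = 1*18 = 18
  bit 1 = 1: r = r^2 * 18 mod 43 = 18^2 * 18 = 23*18 = 27
  bit 2 = 1: r = r^2 * 18 mod 43 = 27^2 * 18 = 41*18 = 7
  bit 3 = 1: r = r^2 * 18 mod 43 = 7^2 * 18 = 6*18 = 22
  -> A = 22
B = 18^10 mod 43  (bits of 10 = 1010)
  bit 0 = 1: r = r^2 * 18 mod 43 = 1^2 * 18 = 1*18 = 18
  bit 1 = 0: r = r^2 mod 43 = 18^2 = 23
  bit 2 = 1: r = r^2 * 18 mod 43 = 23^2 * 18 = 13*18 = 19
  bit 3 = 0: r = r^2 mod 43 = 19^2 = 17
  -> B = 17
s = B^a = 17^15 mod 43  (bits of 15 = 1111)
  bit 0 = 1: r = r^2 * 17 mod 43 = 1^2 * 17 = 1*17 = 17
  bit 1 = 1: r = r^2 * 17 mod 43 = 17^2 * 17 = 31*17 = 11
  bit 2 = 1: r = r^2 * 17 mod 43 = 11^2 * 17 = 35*17 = 36
  bit 3 = 1: r = r^2 * 17 mod 43 = 36^2 * 17 = 6*17 = 16
  -> s = B^a = 16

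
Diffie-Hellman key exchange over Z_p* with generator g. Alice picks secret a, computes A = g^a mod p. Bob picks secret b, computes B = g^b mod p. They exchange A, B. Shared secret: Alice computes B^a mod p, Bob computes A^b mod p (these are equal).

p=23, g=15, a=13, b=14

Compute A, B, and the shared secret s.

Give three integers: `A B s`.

A = 15^13 mod 23  (bits of 13 = 1101)
  bit 0 = 1: r = r^2 * 15 mod 23 = 1^2 * 15 = 1*15 = 15
  bit 1 = 1: r = r^2 * 15 mod 23 = 15^2 * 15 = 18*15 = 17
  bit 2 = 0: r = r^2 mod 23 = 17^2 = 13
  bit 3 = 1: r = r^2 * 15 mod 23 = 13^2 * 15 = 8*15 = 5
  -> A = 5
B = 15^14 mod 23  (bits of 14 = 1110)
  bit 0 = 1: r = r^2 * 15 mod 23 = 1^2 * 15 = 1*15 = 15
  bit 1 = 1: r = r^2 * 15 mod 23 = 15^2 * 15 = 18*15 = 17
  bit 2 = 1: r = r^2 * 15 mod 23 = 17^2 * 15 = 13*15 = 11
  bit 3 = 0: r = r^2 mod 23 = 11^2 = 6
  -> B = 6
s = B^a = 6^13 mod 23  (bits of 13 = 1101)
  bit 0 = 1: r = r^2 * 6 mod 23 = 1^2 * 6 = 1*6 = 6
  bit 1 = 1: r = r^2 * 6 mod 23 = 6^2 * 6 = 13*6 = 9
  bit 2 = 0: r = r^2 mod 23 = 9^2 = 12
  bit 3 = 1: r = r^2 * 6 mod 23 = 12^2 * 6 = 6*6 = 13
  -> s = B^a = 13

Answer: 5 6 13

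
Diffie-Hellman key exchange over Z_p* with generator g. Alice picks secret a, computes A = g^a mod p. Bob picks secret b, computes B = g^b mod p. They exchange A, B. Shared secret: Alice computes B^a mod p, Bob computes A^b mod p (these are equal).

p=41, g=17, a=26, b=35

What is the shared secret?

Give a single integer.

A = 17^26 mod 41  (bits of 26 = 11010)
  bit 0 = 1: r = r^2 * 17 mod 41 = 1^2 * 17 = 1*17 = 17
  bit 1 = 1: r = r^2 * 17 mod 41 = 17^2 * 17 = 2*17 = 34
  bit 2 = 0: r = r^2 mod 41 = 34^2 = 8
  bit 3 = 1: r = r^2 * 17 mod 41 = 8^2 * 17 = 23*17 = 22
  bit 4 = 0: r = r^2 mod 41 = 22^2 = 33
  -> A = 33
B = 17^35 mod 41  (bits of 35 = 100011)
  bit 0 = 1: r = r^2 * 17 mod 41 = 1^2 * 17 = 1*17 = 17
  bit 1 = 0: r = r^2 mod 41 = 17^2 = 2
  bit 2 = 0: r = r^2 mod 41 = 2^2 = 4
  bit 3 = 0: r = r^2 mod 41 = 4^2 = 16
  bit 4 = 1: r = r^2 * 17 mod 41 = 16^2 * 17 = 10*17 = 6
  bit 5 = 1: r = r^2 * 17 mod 41 = 6^2 * 17 = 36*17 = 38
  -> B = 38
s = B^a = 38^26 mod 41  (bits of 26 = 11010)
  bit 0 = 1: r = r^2 * 38 mod 41 = 1^2 * 38 = 1*38 = 38
  bit 1 = 1: r = r^2 * 38 mod 41 = 38^2 * 38 = 9*38 = 14
  bit 2 = 0: r = r^2 mod 41 = 14^2 = 32
  bit 3 = 1: r = r^2 * 38 mod 41 = 32^2 * 38 = 40*38 = 3
  bit 4 = 0: r = r^2 mod 41 = 3^2 = 9
  -> s = B^a = 9

Answer: 9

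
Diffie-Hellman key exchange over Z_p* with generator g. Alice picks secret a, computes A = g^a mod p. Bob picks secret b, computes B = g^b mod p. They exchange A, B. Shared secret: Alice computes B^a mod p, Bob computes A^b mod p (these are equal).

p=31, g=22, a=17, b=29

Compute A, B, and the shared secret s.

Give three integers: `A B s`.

Answer: 12 24 13

Derivation:
A = 22^17 mod 31  (bits of 17 = 10001)
  bit 0 = 1: r = r^2 * 22 mod 31 = 1^2 * 22 = 1*22 = 22
  bit 1 = 0: r = r^2 mod 31 = 22^2 = 19
  bit 2 = 0: r = r^2 mod 31 = 19^2 = 20
  bit 3 = 0: r = r^2 mod 31 = 20^2 = 28
  bit 4 = 1: r = r^2 * 22 mod 31 = 28^2 * 22 = 9*22 = 12
  -> A = 12
B = 22^29 mod 31  (bits of 29 = 11101)
  bit 0 = 1: r = r^2 * 22 mod 31 = 1^2 * 22 = 1*22 = 22
  bit 1 = 1: r = r^2 * 22 mod 31 = 22^2 * 22 = 19*22 = 15
  bit 2 = 1: r = r^2 * 22 mod 31 = 15^2 * 22 = 8*22 = 21
  bit 3 = 0: r = r^2 mod 31 = 21^2 = 7
  bit 4 = 1: r = r^2 * 22 mod 31 = 7^2 * 22 = 18*22 = 24
  -> B = 24
s = B^a = 24^17 mod 31  (bits of 17 = 10001)
  bit 0 = 1: r = r^2 * 24 mod 31 = 1^2 * 24 = 1*24 = 24
  bit 1 = 0: r = r^2 mod 31 = 24^2 = 18
  bit 2 = 0: r = r^2 mod 31 = 18^2 = 14
  bit 3 = 0: r = r^2 mod 31 = 14^2 = 10
  bit 4 = 1: r = r^2 * 24 mod 31 = 10^2 * 24 = 7*24 = 13
  -> s = B^a = 13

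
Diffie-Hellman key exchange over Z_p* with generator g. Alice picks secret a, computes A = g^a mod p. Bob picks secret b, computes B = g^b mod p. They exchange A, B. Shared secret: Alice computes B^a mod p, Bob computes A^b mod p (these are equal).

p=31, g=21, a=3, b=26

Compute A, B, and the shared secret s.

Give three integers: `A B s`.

Answer: 23 19 8

Derivation:
A = 21^3 mod 31  (bits of 3 = 11)
  bit 0 = 1: r = r^2 * 21 mod 31 = 1^2 * 21 = 1*21 = 21
  bit 1 = 1: r = r^2 * 21 mod 31 = 21^2 * 21 = 7*21 = 23
  -> A = 23
B = 21^26 mod 31  (bits of 26 = 11010)
  bit 0 = 1: r = r^2 * 21 mod 31 = 1^2 * 21 = 1*21 = 21
  bit 1 = 1: r = r^2 * 21 mod 31 = 21^2 * 21 = 7*21 = 23
  bit 2 = 0: r = r^2 mod 31 = 23^2 = 2
  bit 3 = 1: r = r^2 * 21 mod 31 = 2^2 * 21 = 4*21 = 22
  bit 4 = 0: r = r^2 mod 31 = 22^2 = 19
  -> B = 19
s = B^a = 19^3 mod 31  (bits of 3 = 11)
  bit 0 = 1: r = r^2 * 19 mod 31 = 1^2 * 19 = 1*19 = 19
  bit 1 = 1: r = r^2 * 19 mod 31 = 19^2 * 19 = 20*19 = 8
  -> s = B^a = 8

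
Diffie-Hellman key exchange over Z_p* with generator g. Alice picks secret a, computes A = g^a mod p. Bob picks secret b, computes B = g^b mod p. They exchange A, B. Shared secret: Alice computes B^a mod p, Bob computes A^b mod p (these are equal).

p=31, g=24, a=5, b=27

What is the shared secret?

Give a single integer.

A = 24^5 mod 31  (bits of 5 = 101)
  bit 0 = 1: r = r^2 * 24 mod 31 = 1^2 * 24 = 1*24 = 24
  bit 1 = 0: r = r^2 mod 31 = 24^2 = 18
  bit 2 = 1: r = r^2 * 24 mod 31 = 18^2 * 24 = 14*24 = 26
  -> A = 26
B = 24^27 mod 31  (bits of 27 = 11011)
  bit 0 = 1: r = r^2 * 24 mod 31 = 1^2 * 24 = 1*24 = 24
  bit 1 = 1: r = r^2 * 24 mod 31 = 24^2 * 24 = 18*24 = 29
  bit 2 = 0: r = r^2 mod 31 = 29^2 = 4
  bit 3 = 1: r = r^2 * 24 mod 31 = 4^2 * 24 = 16*24 = 12
  bit 4 = 1: r = r^2 * 24 mod 31 = 12^2 * 24 = 20*24 = 15
  -> B = 15
s = B^a = 15^5 mod 31  (bits of 5 = 101)
  bit 0 = 1: r = r^2 * 15 mod 31 = 1^2 * 15 = 1*15 = 15
  bit 1 = 0: r = r^2 mod 31 = 15^2 = 8
  bit 2 = 1: r = r^2 * 15 mod 31 = 8^2 * 15 = 2*15 = 30
  -> s = B^a = 30

Answer: 30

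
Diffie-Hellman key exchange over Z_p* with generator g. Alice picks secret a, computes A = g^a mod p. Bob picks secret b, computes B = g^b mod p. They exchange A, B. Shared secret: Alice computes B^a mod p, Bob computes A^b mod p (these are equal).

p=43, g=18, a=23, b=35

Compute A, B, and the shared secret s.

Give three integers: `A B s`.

Answer: 20 37 7

Derivation:
A = 18^23 mod 43  (bits of 23 = 10111)
  bit 0 = 1: r = r^2 * 18 mod 43 = 1^2 * 18 = 1*18 = 18
  bit 1 = 0: r = r^2 mod 43 = 18^2 = 23
  bit 2 = 1: r = r^2 * 18 mod 43 = 23^2 * 18 = 13*18 = 19
  bit 3 = 1: r = r^2 * 18 mod 43 = 19^2 * 18 = 17*18 = 5
  bit 4 = 1: r = r^2 * 18 mod 43 = 5^2 * 18 = 25*18 = 20
  -> A = 20
B = 18^35 mod 43  (bits of 35 = 100011)
  bit 0 = 1: r = r^2 * 18 mod 43 = 1^2 * 18 = 1*18 = 18
  bit 1 = 0: r = r^2 mod 43 = 18^2 = 23
  bit 2 = 0: r = r^2 mod 43 = 23^2 = 13
  bit 3 = 0: r = r^2 mod 43 = 13^2 = 40
  bit 4 = 1: r = r^2 * 18 mod 43 = 40^2 * 18 = 9*18 = 33
  bit 5 = 1: r = r^2 * 18 mod 43 = 33^2 * 18 = 14*18 = 37
  -> B = 37
s = B^a = 37^23 mod 43  (bits of 23 = 10111)
  bit 0 = 1: r = r^2 * 37 mod 43 = 1^2 * 37 = 1*37 = 37
  bit 1 = 0: r = r^2 mod 43 = 37^2 = 36
  bit 2 = 1: r = r^2 * 37 mod 43 = 36^2 * 37 = 6*37 = 7
  bit 3 = 1: r = r^2 * 37 mod 43 = 7^2 * 37 = 6*37 = 7
  bit 4 = 1: r = r^2 * 37 mod 43 = 7^2 * 37 = 6*37 = 7
  -> s = B^a = 7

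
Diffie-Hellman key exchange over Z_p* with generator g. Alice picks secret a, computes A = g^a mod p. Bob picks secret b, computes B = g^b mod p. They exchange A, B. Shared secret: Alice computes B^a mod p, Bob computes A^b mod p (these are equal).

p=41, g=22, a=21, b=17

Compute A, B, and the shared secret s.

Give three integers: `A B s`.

Answer: 19 24 17

Derivation:
A = 22^21 mod 41  (bits of 21 = 10101)
  bit 0 = 1: r = r^2 * 22 mod 41 = 1^2 * 22 = 1*22 = 22
  bit 1 = 0: r = r^2 mod 41 = 22^2 = 33
  bit 2 = 1: r = r^2 * 22 mod 41 = 33^2 * 22 = 23*22 = 14
  bit 3 = 0: r = r^2 mod 41 = 14^2 = 32
  bit 4 = 1: r = r^2 * 22 mod 41 = 32^2 * 22 = 40*22 = 19
  -> A = 19
B = 22^17 mod 41  (bits of 17 = 10001)
  bit 0 = 1: r = r^2 * 22 mod 41 = 1^2 * 22 = 1*22 = 22
  bit 1 = 0: r = r^2 mod 41 = 22^2 = 33
  bit 2 = 0: r = r^2 mod 41 = 33^2 = 23
  bit 3 = 0: r = r^2 mod 41 = 23^2 = 37
  bit 4 = 1: r = r^2 * 22 mod 41 = 37^2 * 22 = 16*22 = 24
  -> B = 24
s = B^a = 24^21 mod 41  (bits of 21 = 10101)
  bit 0 = 1: r = r^2 * 24 mod 41 = 1^2 * 24 = 1*24 = 24
  bit 1 = 0: r = r^2 mod 41 = 24^2 = 2
  bit 2 = 1: r = r^2 * 24 mod 41 = 2^2 * 24 = 4*24 = 14
  bit 3 = 0: r = r^2 mod 41 = 14^2 = 32
  bit 4 = 1: r = r^2 * 24 mod 41 = 32^2 * 24 = 40*24 = 17
  -> s = B^a = 17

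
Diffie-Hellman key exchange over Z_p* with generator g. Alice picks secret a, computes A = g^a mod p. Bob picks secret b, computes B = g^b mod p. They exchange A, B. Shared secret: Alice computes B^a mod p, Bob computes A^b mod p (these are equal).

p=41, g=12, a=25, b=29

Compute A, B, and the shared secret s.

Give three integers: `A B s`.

A = 12^25 mod 41  (bits of 25 = 11001)
  bit 0 = 1: r = r^2 * 12 mod 41 = 1^2 * 12 = 1*12 = 12
  bit 1 = 1: r = r^2 * 12 mod 41 = 12^2 * 12 = 21*12 = 6
  bit 2 = 0: r = r^2 mod 41 = 6^2 = 36
  bit 3 = 0: r = r^2 mod 41 = 36^2 = 25
  bit 4 = 1: r = r^2 * 12 mod 41 = 25^2 * 12 = 10*12 = 38
  -> A = 38
B = 12^29 mod 41  (bits of 29 = 11101)
  bit 0 = 1: r = r^2 * 12 mod 41 = 1^2 * 12 = 1*12 = 12
  bit 1 = 1: r = r^2 * 12 mod 41 = 12^2 * 12 = 21*12 = 6
  bit 2 = 1: r = r^2 * 12 mod 41 = 6^2 * 12 = 36*12 = 22
  bit 3 = 0: r = r^2 mod 41 = 22^2 = 33
  bit 4 = 1: r = r^2 * 12 mod 41 = 33^2 * 12 = 23*12 = 30
  -> B = 30
s = B^a = 30^25 mod 41  (bits of 25 = 11001)
  bit 0 = 1: r = r^2 * 30 mod 41 = 1^2 * 30 = 1*30 = 30
  bit 1 = 1: r = r^2 * 30 mod 41 = 30^2 * 30 = 39*30 = 22
  bit 2 = 0: r = r^2 mod 41 = 22^2 = 33
  bit 3 = 0: r = r^2 mod 41 = 33^2 = 23
  bit 4 = 1: r = r^2 * 30 mod 41 = 23^2 * 30 = 37*30 = 3
  -> s = B^a = 3

Answer: 38 30 3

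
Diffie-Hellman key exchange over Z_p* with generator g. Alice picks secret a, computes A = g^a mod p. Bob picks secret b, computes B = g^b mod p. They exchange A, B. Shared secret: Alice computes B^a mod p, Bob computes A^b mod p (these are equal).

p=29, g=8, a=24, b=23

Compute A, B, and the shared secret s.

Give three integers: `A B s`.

Answer: 25 14 16

Derivation:
A = 8^24 mod 29  (bits of 24 = 11000)
  bit 0 = 1: r = r^2 * 8 mod 29 = 1^2 * 8 = 1*8 = 8
  bit 1 = 1: r = r^2 * 8 mod 29 = 8^2 * 8 = 6*8 = 19
  bit 2 = 0: r = r^2 mod 29 = 19^2 = 13
  bit 3 = 0: r = r^2 mod 29 = 13^2 = 24
  bit 4 = 0: r = r^2 mod 29 = 24^2 = 25
  -> A = 25
B = 8^23 mod 29  (bits of 23 = 10111)
  bit 0 = 1: r = r^2 * 8 mod 29 = 1^2 * 8 = 1*8 = 8
  bit 1 = 0: r = r^2 mod 29 = 8^2 = 6
  bit 2 = 1: r = r^2 * 8 mod 29 = 6^2 * 8 = 7*8 = 27
  bit 3 = 1: r = r^2 * 8 mod 29 = 27^2 * 8 = 4*8 = 3
  bit 4 = 1: r = r^2 * 8 mod 29 = 3^2 * 8 = 9*8 = 14
  -> B = 14
s = B^a = 14^24 mod 29  (bits of 24 = 11000)
  bit 0 = 1: r = r^2 * 14 mod 29 = 1^2 * 14 = 1*14 = 14
  bit 1 = 1: r = r^2 * 14 mod 29 = 14^2 * 14 = 22*14 = 18
  bit 2 = 0: r = r^2 mod 29 = 18^2 = 5
  bit 3 = 0: r = r^2 mod 29 = 5^2 = 25
  bit 4 = 0: r = r^2 mod 29 = 25^2 = 16
  -> s = B^a = 16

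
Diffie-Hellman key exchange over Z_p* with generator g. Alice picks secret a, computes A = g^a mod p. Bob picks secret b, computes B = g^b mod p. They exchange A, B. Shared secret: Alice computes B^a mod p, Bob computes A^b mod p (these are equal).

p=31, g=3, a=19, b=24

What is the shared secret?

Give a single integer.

A = 3^19 mod 31  (bits of 19 = 10011)
  bit 0 = 1: r = r^2 * 3 mod 31 = 1^2 * 3 = 1*3 = 3
  bit 1 = 0: r = r^2 mod 31 = 3^2 = 9
  bit 2 = 0: r = r^2 mod 31 = 9^2 = 19
  bit 3 = 1: r = r^2 * 3 mod 31 = 19^2 * 3 = 20*3 = 29
  bit 4 = 1: r = r^2 * 3 mod 31 = 29^2 * 3 = 4*3 = 12
  -> A = 12
B = 3^24 mod 31  (bits of 24 = 11000)
  bit 0 = 1: r = r^2 * 3 mod 31 = 1^2 * 3 = 1*3 = 3
  bit 1 = 1: r = r^2 * 3 mod 31 = 3^2 * 3 = 9*3 = 27
  bit 2 = 0: r = r^2 mod 31 = 27^2 = 16
  bit 3 = 0: r = r^2 mod 31 = 16^2 = 8
  bit 4 = 0: r = r^2 mod 31 = 8^2 = 2
  -> B = 2
s = B^a = 2^19 mod 31  (bits of 19 = 10011)
  bit 0 = 1: r = r^2 * 2 mod 31 = 1^2 * 2 = 1*2 = 2
  bit 1 = 0: r = r^2 mod 31 = 2^2 = 4
  bit 2 = 0: r = r^2 mod 31 = 4^2 = 16
  bit 3 = 1: r = r^2 * 2 mod 31 = 16^2 * 2 = 8*2 = 16
  bit 4 = 1: r = r^2 * 2 mod 31 = 16^2 * 2 = 8*2 = 16
  -> s = B^a = 16

Answer: 16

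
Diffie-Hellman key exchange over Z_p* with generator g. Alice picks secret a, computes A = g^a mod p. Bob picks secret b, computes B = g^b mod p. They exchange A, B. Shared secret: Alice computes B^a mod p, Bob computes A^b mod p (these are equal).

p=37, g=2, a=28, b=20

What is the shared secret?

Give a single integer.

Answer: 33

Derivation:
A = 2^28 mod 37  (bits of 28 = 11100)
  bit 0 = 1: r = r^2 * 2 mod 37 = 1^2 * 2 = 1*2 = 2
  bit 1 = 1: r = r^2 * 2 mod 37 = 2^2 * 2 = 4*2 = 8
  bit 2 = 1: r = r^2 * 2 mod 37 = 8^2 * 2 = 27*2 = 17
  bit 3 = 0: r = r^2 mod 37 = 17^2 = 30
  bit 4 = 0: r = r^2 mod 37 = 30^2 = 12
  -> A = 12
B = 2^20 mod 37  (bits of 20 = 10100)
  bit 0 = 1: r = r^2 * 2 mod 37 = 1^2 * 2 = 1*2 = 2
  bit 1 = 0: r = r^2 mod 37 = 2^2 = 4
  bit 2 = 1: r = r^2 * 2 mod 37 = 4^2 * 2 = 16*2 = 32
  bit 3 = 0: r = r^2 mod 37 = 32^2 = 25
  bit 4 = 0: r = r^2 mod 37 = 25^2 = 33
  -> B = 33
s = B^a = 33^28 mod 37  (bits of 28 = 11100)
  bit 0 = 1: r = r^2 * 33 mod 37 = 1^2 * 33 = 1*33 = 33
  bit 1 = 1: r = r^2 * 33 mod 37 = 33^2 * 33 = 16*33 = 10
  bit 2 = 1: r = r^2 * 33 mod 37 = 10^2 * 33 = 26*33 = 7
  bit 3 = 0: r = r^2 mod 37 = 7^2 = 12
  bit 4 = 0: r = r^2 mod 37 = 12^2 = 33
  -> s = B^a = 33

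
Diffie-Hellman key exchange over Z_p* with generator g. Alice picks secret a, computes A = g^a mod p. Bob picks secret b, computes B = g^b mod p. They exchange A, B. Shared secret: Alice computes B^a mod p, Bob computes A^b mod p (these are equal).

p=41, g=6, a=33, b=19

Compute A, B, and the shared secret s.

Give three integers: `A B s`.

Answer: 17 34 12

Derivation:
A = 6^33 mod 41  (bits of 33 = 100001)
  bit 0 = 1: r = r^2 * 6 mod 41 = 1^2 * 6 = 1*6 = 6
  bit 1 = 0: r = r^2 mod 41 = 6^2 = 36
  bit 2 = 0: r = r^2 mod 41 = 36^2 = 25
  bit 3 = 0: r = r^2 mod 41 = 25^2 = 10
  bit 4 = 0: r = r^2 mod 41 = 10^2 = 18
  bit 5 = 1: r = r^2 * 6 mod 41 = 18^2 * 6 = 37*6 = 17
  -> A = 17
B = 6^19 mod 41  (bits of 19 = 10011)
  bit 0 = 1: r = r^2 * 6 mod 41 = 1^2 * 6 = 1*6 = 6
  bit 1 = 0: r = r^2 mod 41 = 6^2 = 36
  bit 2 = 0: r = r^2 mod 41 = 36^2 = 25
  bit 3 = 1: r = r^2 * 6 mod 41 = 25^2 * 6 = 10*6 = 19
  bit 4 = 1: r = r^2 * 6 mod 41 = 19^2 * 6 = 33*6 = 34
  -> B = 34
s = B^a = 34^33 mod 41  (bits of 33 = 100001)
  bit 0 = 1: r = r^2 * 34 mod 41 = 1^2 * 34 = 1*34 = 34
  bit 1 = 0: r = r^2 mod 41 = 34^2 = 8
  bit 2 = 0: r = r^2 mod 41 = 8^2 = 23
  bit 3 = 0: r = r^2 mod 41 = 23^2 = 37
  bit 4 = 0: r = r^2 mod 41 = 37^2 = 16
  bit 5 = 1: r = r^2 * 34 mod 41 = 16^2 * 34 = 10*34 = 12
  -> s = B^a = 12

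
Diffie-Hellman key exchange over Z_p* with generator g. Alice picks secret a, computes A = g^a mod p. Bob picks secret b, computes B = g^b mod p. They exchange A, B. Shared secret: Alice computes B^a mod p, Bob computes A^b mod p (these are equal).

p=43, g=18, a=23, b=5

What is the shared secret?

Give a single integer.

A = 18^23 mod 43  (bits of 23 = 10111)
  bit 0 = 1: r = r^2 * 18 mod 43 = 1^2 * 18 = 1*18 = 18
  bit 1 = 0: r = r^2 mod 43 = 18^2 = 23
  bit 2 = 1: r = r^2 * 18 mod 43 = 23^2 * 18 = 13*18 = 19
  bit 3 = 1: r = r^2 * 18 mod 43 = 19^2 * 18 = 17*18 = 5
  bit 4 = 1: r = r^2 * 18 mod 43 = 5^2 * 18 = 25*18 = 20
  -> A = 20
B = 18^5 mod 43  (bits of 5 = 101)
  bit 0 = 1: r = r^2 * 18 mod 43 = 1^2 * 18 = 1*18 = 18
  bit 1 = 0: r = r^2 mod 43 = 18^2 = 23
  bit 2 = 1: r = r^2 * 18 mod 43 = 23^2 * 18 = 13*18 = 19
  -> B = 19
s = B^a = 19^23 mod 43  (bits of 23 = 10111)
  bit 0 = 1: r = r^2 * 19 mod 43 = 1^2 * 19 = 1*19 = 19
  bit 1 = 0: r = r^2 mod 43 = 19^2 = 17
  bit 2 = 1: r = r^2 * 19 mod 43 = 17^2 * 19 = 31*19 = 30
  bit 3 = 1: r = r^2 * 19 mod 43 = 30^2 * 19 = 40*19 = 29
  bit 4 = 1: r = r^2 * 19 mod 43 = 29^2 * 19 = 24*19 = 26
  -> s = B^a = 26

Answer: 26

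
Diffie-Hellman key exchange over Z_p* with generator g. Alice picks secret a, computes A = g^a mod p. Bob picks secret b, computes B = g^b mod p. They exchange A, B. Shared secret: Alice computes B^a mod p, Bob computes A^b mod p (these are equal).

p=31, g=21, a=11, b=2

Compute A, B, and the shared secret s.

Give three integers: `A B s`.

Answer: 12 7 20

Derivation:
A = 21^11 mod 31  (bits of 11 = 1011)
  bit 0 = 1: r = r^2 * 21 mod 31 = 1^2 * 21 = 1*21 = 21
  bit 1 = 0: r = r^2 mod 31 = 21^2 = 7
  bit 2 = 1: r = r^2 * 21 mod 31 = 7^2 * 21 = 18*21 = 6
  bit 3 = 1: r = r^2 * 21 mod 31 = 6^2 * 21 = 5*21 = 12
  -> A = 12
B = 21^2 mod 31  (bits of 2 = 10)
  bit 0 = 1: r = r^2 * 21 mod 31 = 1^2 * 21 = 1*21 = 21
  bit 1 = 0: r = r^2 mod 31 = 21^2 = 7
  -> B = 7
s = B^a = 7^11 mod 31  (bits of 11 = 1011)
  bit 0 = 1: r = r^2 * 7 mod 31 = 1^2 * 7 = 1*7 = 7
  bit 1 = 0: r = r^2 mod 31 = 7^2 = 18
  bit 2 = 1: r = r^2 * 7 mod 31 = 18^2 * 7 = 14*7 = 5
  bit 3 = 1: r = r^2 * 7 mod 31 = 5^2 * 7 = 25*7 = 20
  -> s = B^a = 20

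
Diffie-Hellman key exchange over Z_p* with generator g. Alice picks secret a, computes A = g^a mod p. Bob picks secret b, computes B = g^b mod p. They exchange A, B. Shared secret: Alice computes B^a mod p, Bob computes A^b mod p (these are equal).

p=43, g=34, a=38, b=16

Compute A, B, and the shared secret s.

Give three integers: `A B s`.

Answer: 31 13 24

Derivation:
A = 34^38 mod 43  (bits of 38 = 100110)
  bit 0 = 1: r = r^2 * 34 mod 43 = 1^2 * 34 = 1*34 = 34
  bit 1 = 0: r = r^2 mod 43 = 34^2 = 38
  bit 2 = 0: r = r^2 mod 43 = 38^2 = 25
  bit 3 = 1: r = r^2 * 34 mod 43 = 25^2 * 34 = 23*34 = 8
  bit 4 = 1: r = r^2 * 34 mod 43 = 8^2 * 34 = 21*34 = 26
  bit 5 = 0: r = r^2 mod 43 = 26^2 = 31
  -> A = 31
B = 34^16 mod 43  (bits of 16 = 10000)
  bit 0 = 1: r = r^2 * 34 mod 43 = 1^2 * 34 = 1*34 = 34
  bit 1 = 0: r = r^2 mod 43 = 34^2 = 38
  bit 2 = 0: r = r^2 mod 43 = 38^2 = 25
  bit 3 = 0: r = r^2 mod 43 = 25^2 = 23
  bit 4 = 0: r = r^2 mod 43 = 23^2 = 13
  -> B = 13
s = B^a = 13^38 mod 43  (bits of 38 = 100110)
  bit 0 = 1: r = r^2 * 13 mod 43 = 1^2 * 13 = 1*13 = 13
  bit 1 = 0: r = r^2 mod 43 = 13^2 = 40
  bit 2 = 0: r = r^2 mod 43 = 40^2 = 9
  bit 3 = 1: r = r^2 * 13 mod 43 = 9^2 * 13 = 38*13 = 21
  bit 4 = 1: r = r^2 * 13 mod 43 = 21^2 * 13 = 11*13 = 14
  bit 5 = 0: r = r^2 mod 43 = 14^2 = 24
  -> s = B^a = 24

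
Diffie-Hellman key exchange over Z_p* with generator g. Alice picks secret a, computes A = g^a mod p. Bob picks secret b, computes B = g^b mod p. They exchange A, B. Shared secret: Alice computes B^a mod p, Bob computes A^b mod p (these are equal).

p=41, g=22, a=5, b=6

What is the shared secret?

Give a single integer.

Answer: 9

Derivation:
A = 22^5 mod 41  (bits of 5 = 101)
  bit 0 = 1: r = r^2 * 22 mod 41 = 1^2 * 22 = 1*22 = 22
  bit 1 = 0: r = r^2 mod 41 = 22^2 = 33
  bit 2 = 1: r = r^2 * 22 mod 41 = 33^2 * 22 = 23*22 = 14
  -> A = 14
B = 22^6 mod 41  (bits of 6 = 110)
  bit 0 = 1: r = r^2 * 22 mod 41 = 1^2 * 22 = 1*22 = 22
  bit 1 = 1: r = r^2 * 22 mod 41 = 22^2 * 22 = 33*22 = 29
  bit 2 = 0: r = r^2 mod 41 = 29^2 = 21
  -> B = 21
s = B^a = 21^5 mod 41  (bits of 5 = 101)
  bit 0 = 1: r = r^2 * 21 mod 41 = 1^2 * 21 = 1*21 = 21
  bit 1 = 0: r = r^2 mod 41 = 21^2 = 31
  bit 2 = 1: r = r^2 * 21 mod 41 = 31^2 * 21 = 18*21 = 9
  -> s = B^a = 9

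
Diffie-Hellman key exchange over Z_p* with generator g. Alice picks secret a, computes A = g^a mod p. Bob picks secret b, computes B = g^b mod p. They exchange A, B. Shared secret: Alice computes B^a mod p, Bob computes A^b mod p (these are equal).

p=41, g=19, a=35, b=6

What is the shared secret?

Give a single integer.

Answer: 32

Derivation:
A = 19^35 mod 41  (bits of 35 = 100011)
  bit 0 = 1: r = r^2 * 19 mod 41 = 1^2 * 19 = 1*19 = 19
  bit 1 = 0: r = r^2 mod 41 = 19^2 = 33
  bit 2 = 0: r = r^2 mod 41 = 33^2 = 23
  bit 3 = 0: r = r^2 mod 41 = 23^2 = 37
  bit 4 = 1: r = r^2 * 19 mod 41 = 37^2 * 19 = 16*19 = 17
  bit 5 = 1: r = r^2 * 19 mod 41 = 17^2 * 19 = 2*19 = 38
  -> A = 38
B = 19^6 mod 41  (bits of 6 = 110)
  bit 0 = 1: r = r^2 * 19 mod 41 = 1^2 * 19 = 1*19 = 19
  bit 1 = 1: r = r^2 * 19 mod 41 = 19^2 * 19 = 33*19 = 12
  bit 2 = 0: r = r^2 mod 41 = 12^2 = 21
  -> B = 21
s = B^a = 21^35 mod 41  (bits of 35 = 100011)
  bit 0 = 1: r = r^2 * 21 mod 41 = 1^2 * 21 = 1*21 = 21
  bit 1 = 0: r = r^2 mod 41 = 21^2 = 31
  bit 2 = 0: r = r^2 mod 41 = 31^2 = 18
  bit 3 = 0: r = r^2 mod 41 = 18^2 = 37
  bit 4 = 1: r = r^2 * 21 mod 41 = 37^2 * 21 = 16*21 = 8
  bit 5 = 1: r = r^2 * 21 mod 41 = 8^2 * 21 = 23*21 = 32
  -> s = B^a = 32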